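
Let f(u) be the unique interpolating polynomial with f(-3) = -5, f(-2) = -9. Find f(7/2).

-31

L_0(7/2) = (11/2)/[(-1)] = -11/2
L_1(7/2) = (13/2)/[(1)] = 13/2
Sum: (-5)·(-11/2) + (-9)·(13/2) = -31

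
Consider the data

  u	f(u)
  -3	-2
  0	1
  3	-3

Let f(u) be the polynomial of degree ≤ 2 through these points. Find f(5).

-86/9

Evaluate each Lagrange basis at u = 5:
L_0(5) = (5)·(2)/[(-3)·(-6)] = 5/9
L_1(5) = (8)·(2)/[(3)·(-3)] = -16/9
L_2(5) = (8)·(5)/[(6)·(3)] = 20/9
Sum: (-2)·(5/9) + 1·(-16/9) + (-3)·(20/9) = -86/9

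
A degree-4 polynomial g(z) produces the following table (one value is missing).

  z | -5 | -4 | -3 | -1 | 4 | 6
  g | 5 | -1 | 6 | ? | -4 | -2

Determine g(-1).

1865/66

The 5 known values determine g uniquely (degree ≤ 4).
Evaluate each Lagrange basis at z = -1:
L_0(-1) = (3)·(2)·(-5)·(-7)/[(-1)·(-2)·(-9)·(-11)] = 35/33
L_1(-1) = (4)·(2)·(-5)·(-7)/[(1)·(-1)·(-8)·(-10)] = -7/2
L_2(-1) = (4)·(3)·(-5)·(-7)/[(2)·(1)·(-7)·(-9)] = 10/3
L_3(-1) = (4)·(3)·(2)·(-7)/[(9)·(8)·(7)·(-2)] = 1/6
L_4(-1) = (4)·(3)·(2)·(-5)/[(11)·(10)·(9)·(2)] = -2/33
Sum: 5·(35/33) + (-1)·(-7/2) + 6·(10/3) + (-4)·(1/6) + (-2)·(-2/33) = 1865/66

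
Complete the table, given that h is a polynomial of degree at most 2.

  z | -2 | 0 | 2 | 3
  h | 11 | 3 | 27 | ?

The 3 known values determine h uniquely (degree ≤ 2).
Evaluate each Lagrange basis at z = 3:
L_0(3) = (3)·(1)/[(-2)·(-4)] = 3/8
L_1(3) = (5)·(1)/[(2)·(-2)] = -5/4
L_2(3) = (5)·(3)/[(4)·(2)] = 15/8
Sum: 11·(3/8) + 3·(-5/4) + 27·(15/8) = 51

51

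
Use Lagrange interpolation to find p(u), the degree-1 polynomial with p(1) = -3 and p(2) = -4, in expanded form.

p(u) = -u - 2

Build the Lagrange basis polynomials:
L_0(u) = (u - 2) / [-1] = -u + 2
L_1(u) = (u - 1) / [1] = u - 1
p(u) = (-3)·L_0 + (-4)·L_1
  (-3)·L_0(u) = 3u - 6
  (-4)·L_1(u) = -4u + 4
Adding term by term: -u - 2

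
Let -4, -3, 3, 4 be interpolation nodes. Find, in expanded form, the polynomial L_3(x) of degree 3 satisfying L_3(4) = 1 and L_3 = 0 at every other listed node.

L_3(x) = (x + 4)(x + 3)(x - 3) / [(8)·(7)·(1)]
       = (x^3 + 4x^2 - 9x - 36) / (56)

L_3(x) = (1/56)x^3 + (1/14)x^2 - (9/56)x - 9/14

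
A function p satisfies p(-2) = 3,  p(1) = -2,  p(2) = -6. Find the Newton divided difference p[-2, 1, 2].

p[-2,1] = (-2 - 3) / (1 - (-2)) = -5/3
p[1,2] = (-6 - (-2)) / (2 - 1) = -4
p[-2,1,2] = (-4 - (-5/3)) / (2 - (-2)) = -7/12

-7/12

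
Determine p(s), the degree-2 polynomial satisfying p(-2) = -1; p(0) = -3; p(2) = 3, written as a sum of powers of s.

Build the Lagrange basis polynomials:
L_0(s) = s(s - 2) / [8] = (1/8)s^2 - (1/4)s
L_1(s) = (s + 2)(s - 2) / [-4] = -(1/4)s^2 + 1
L_2(s) = (s + 2)s / [8] = (1/8)s^2 + (1/4)s
p(s) = (-1)·L_0 + (-3)·L_1 + 3·L_2
  (-1)·L_0(s) = -(1/8)s^2 + (1/4)s
  (-3)·L_1(s) = (3/4)s^2 - 3
  3·L_2(s) = (3/8)s^2 + (3/4)s
Adding term by term: s^2 + s - 3

p(s) = s^2 + s - 3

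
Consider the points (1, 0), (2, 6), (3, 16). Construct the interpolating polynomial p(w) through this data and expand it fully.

Build the Lagrange basis polynomials:
L_0(w) = (w - 2)(w - 3) / [2] = (1/2)w^2 - (5/2)w + 3
L_1(w) = (w - 1)(w - 3) / [-1] = -w^2 + 4w - 3
L_2(w) = (w - 1)(w - 2) / [2] = (1/2)w^2 - (3/2)w + 1
p(w) = 0·L_0 + 6·L_1 + 16·L_2
  0·L_0(w) = 0
  6·L_1(w) = -6w^2 + 24w - 18
  16·L_2(w) = 8w^2 - 24w + 16
Adding term by term: 2w^2 - 2

p(w) = 2w^2 - 2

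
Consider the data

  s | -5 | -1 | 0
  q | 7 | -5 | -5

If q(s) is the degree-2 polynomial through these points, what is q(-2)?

-19/5

Evaluate each Lagrange basis at s = -2:
L_0(-2) = (-1)·(-2)/[(-4)·(-5)] = 1/10
L_1(-2) = (3)·(-2)/[(4)·(-1)] = 3/2
L_2(-2) = (3)·(-1)/[(5)·(1)] = -3/5
Sum: 7·(1/10) + (-5)·(3/2) + (-5)·(-3/5) = -19/5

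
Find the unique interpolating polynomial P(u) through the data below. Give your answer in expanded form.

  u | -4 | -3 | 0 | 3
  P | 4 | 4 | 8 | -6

P(u) = -(4/21)u^3 - u^2 + (1/21)u + 8

L_0(u) = (u + 3)u(u - 3) / [-28] = -(1/28)u^3 + (9/28)u
L_1(u) = (u + 4)u(u - 3) / [18] = (1/18)u^3 + (1/18)u^2 - (2/3)u
L_2(u) = (u + 4)(u + 3)(u - 3) / [-36] = -(1/36)u^3 - (1/9)u^2 + (1/4)u + 1
L_3(u) = (u + 4)(u + 3)u / [126] = (1/126)u^3 + (1/18)u^2 + (2/21)u
P(u) = 4·L_0 + 4·L_1 + 8·L_2 + (-6)·L_3
  4·L_0(u) = -(1/7)u^3 + (9/7)u
  4·L_1(u) = (2/9)u^3 + (2/9)u^2 - (8/3)u
  8·L_2(u) = -(2/9)u^3 - (8/9)u^2 + 2u + 8
  (-6)·L_3(u) = -(1/21)u^3 - (1/3)u^2 - (4/7)u
Adding term by term: -(4/21)u^3 - u^2 + (1/21)u + 8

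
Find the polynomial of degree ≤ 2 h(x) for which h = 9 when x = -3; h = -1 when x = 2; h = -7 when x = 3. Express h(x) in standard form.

Build the Lagrange basis polynomials:
L_0(x) = (x - 2)(x - 3) / [30] = (1/30)x^2 - (1/6)x + 1/5
L_1(x) = (x + 3)(x - 3) / [-5] = -(1/5)x^2 + 9/5
L_2(x) = (x + 3)(x - 2) / [6] = (1/6)x^2 + (1/6)x - 1
h(x) = 9·L_0 + (-1)·L_1 + (-7)·L_2
  9·L_0(x) = (3/10)x^2 - (3/2)x + 9/5
  (-1)·L_1(x) = (1/5)x^2 - 9/5
  (-7)·L_2(x) = -(7/6)x^2 - (7/6)x + 7
Adding term by term: -(2/3)x^2 - (8/3)x + 7

h(x) = -(2/3)x^2 - (8/3)x + 7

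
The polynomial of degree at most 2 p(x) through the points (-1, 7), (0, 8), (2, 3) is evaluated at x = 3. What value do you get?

-3

Evaluate each Lagrange basis at x = 3:
L_0(3) = (3)·(1)/[(-1)·(-3)] = 1
L_1(3) = (4)·(1)/[(1)·(-2)] = -2
L_2(3) = (4)·(3)/[(3)·(2)] = 2
Sum: 7·(1) + 8·(-2) + 3·(2) = -3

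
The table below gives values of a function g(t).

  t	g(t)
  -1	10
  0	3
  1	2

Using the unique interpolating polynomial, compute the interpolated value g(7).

Evaluate each Lagrange basis at t = 7:
L_0(7) = (7)·(6)/[(-1)·(-2)] = 21
L_1(7) = (8)·(6)/[(1)·(-1)] = -48
L_2(7) = (8)·(7)/[(2)·(1)] = 28
Sum: 10·(21) + 3·(-48) + 2·(28) = 122

122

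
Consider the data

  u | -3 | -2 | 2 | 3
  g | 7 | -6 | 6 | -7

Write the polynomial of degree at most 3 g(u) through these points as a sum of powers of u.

g(u) = -(16/15)u^3 + (109/15)u

Build the Lagrange basis polynomials:
L_0(u) = (u + 2)(u - 2)(u - 3) / [-30] = -(1/30)u^3 + (1/10)u^2 + (2/15)u - 2/5
L_1(u) = (u + 3)(u - 2)(u - 3) / [20] = (1/20)u^3 - (1/10)u^2 - (9/20)u + 9/10
L_2(u) = (u + 3)(u + 2)(u - 3) / [-20] = -(1/20)u^3 - (1/10)u^2 + (9/20)u + 9/10
L_3(u) = (u + 3)(u + 2)(u - 2) / [30] = (1/30)u^3 + (1/10)u^2 - (2/15)u - 2/5
g(u) = 7·L_0 + (-6)·L_1 + 6·L_2 + (-7)·L_3
  7·L_0(u) = -(7/30)u^3 + (7/10)u^2 + (14/15)u - 14/5
  (-6)·L_1(u) = -(3/10)u^3 + (3/5)u^2 + (27/10)u - 27/5
  6·L_2(u) = -(3/10)u^3 - (3/5)u^2 + (27/10)u + 27/5
  (-7)·L_3(u) = -(7/30)u^3 - (7/10)u^2 + (14/15)u + 14/5
Adding term by term: -(16/15)u^3 + (109/15)u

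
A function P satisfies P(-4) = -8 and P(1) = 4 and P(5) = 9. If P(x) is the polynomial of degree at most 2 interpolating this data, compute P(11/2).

Evaluate each Lagrange basis at x = 11/2:
L_0(11/2) = (9/2)·(1/2)/[(-5)·(-9)] = 1/20
L_1(11/2) = (19/2)·(1/2)/[(5)·(-4)] = -19/80
L_2(11/2) = (19/2)·(9/2)/[(9)·(4)] = 19/16
Sum: (-8)·(1/20) + 4·(-19/80) + 9·(19/16) = 747/80

747/80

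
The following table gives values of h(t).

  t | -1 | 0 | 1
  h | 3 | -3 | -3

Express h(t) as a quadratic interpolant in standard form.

Newton's divided differences:
h[-1,0] = (-3 - 3) / (0 - (-1)) = -6
h[0,1] = (-3 - (-3)) / (1 - 0) = 0
h[-1,0,1] = (0 - (-6)) / (1 - (-1)) = 3
h(t) = 3 + (-6)·(t + 1) + 3·(t + 1)t
Expanding: h(t) = 3t^2 - 3t - 3

h(t) = 3t^2 - 3t - 3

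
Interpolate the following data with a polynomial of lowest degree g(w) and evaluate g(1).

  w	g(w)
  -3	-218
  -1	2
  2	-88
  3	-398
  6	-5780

-10

Evaluate each Lagrange basis at w = 1:
L_0(1) = (2)·(-1)·(-2)·(-5)/[(-2)·(-5)·(-6)·(-9)] = -1/27
L_1(1) = (4)·(-1)·(-2)·(-5)/[(2)·(-3)·(-4)·(-7)] = 5/21
L_2(1) = (4)·(2)·(-2)·(-5)/[(5)·(3)·(-1)·(-4)] = 4/3
L_3(1) = (4)·(2)·(-1)·(-5)/[(6)·(4)·(1)·(-3)] = -5/9
L_4(1) = (4)·(2)·(-1)·(-2)/[(9)·(7)·(4)·(3)] = 4/189
Sum: (-218)·(-1/27) + 2·(5/21) + (-88)·(4/3) + (-398)·(-5/9) + (-5780)·(4/189) = -10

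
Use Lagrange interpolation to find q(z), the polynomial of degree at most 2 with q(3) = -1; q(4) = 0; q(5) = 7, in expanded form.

q(z) = 3z^2 - 20z + 32

L_0(z) = (z - 4)(z - 5) / [2] = (1/2)z^2 - (9/2)z + 10
L_1(z) = (z - 3)(z - 5) / [-1] = -z^2 + 8z - 15
L_2(z) = (z - 3)(z - 4) / [2] = (1/2)z^2 - (7/2)z + 6
q(z) = (-1)·L_0 + 0·L_1 + 7·L_2
  (-1)·L_0(z) = -(1/2)z^2 + (9/2)z - 10
  0·L_1(z) = 0
  7·L_2(z) = (7/2)z^2 - (49/2)z + 42
Adding term by term: 3z^2 - 20z + 32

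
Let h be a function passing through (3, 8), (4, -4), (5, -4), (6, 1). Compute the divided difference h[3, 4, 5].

6

h[3,4] = (-4 - 8) / (4 - 3) = -12
h[4,5] = (-4 - (-4)) / (5 - 4) = 0
h[3,4,5] = (0 - (-12)) / (5 - 3) = 6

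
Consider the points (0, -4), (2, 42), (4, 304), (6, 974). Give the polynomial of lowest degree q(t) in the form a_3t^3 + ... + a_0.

q(t) = 4t^3 + 3t^2 + t - 4

Build the Lagrange basis polynomials:
L_0(t) = (t - 2)(t - 4)(t - 6) / [-48] = -(1/48)t^3 + (1/4)t^2 - (11/12)t + 1
L_1(t) = t(t - 4)(t - 6) / [16] = (1/16)t^3 - (5/8)t^2 + (3/2)t
L_2(t) = t(t - 2)(t - 6) / [-16] = -(1/16)t^3 + (1/2)t^2 - (3/4)t
L_3(t) = t(t - 2)(t - 4) / [48] = (1/48)t^3 - (1/8)t^2 + (1/6)t
q(t) = (-4)·L_0 + 42·L_1 + 304·L_2 + 974·L_3
  (-4)·L_0(t) = (1/12)t^3 - t^2 + (11/3)t - 4
  42·L_1(t) = (21/8)t^3 - (105/4)t^2 + 63t
  304·L_2(t) = -19t^3 + 152t^2 - 228t
  974·L_3(t) = (487/24)t^3 - (487/4)t^2 + (487/3)t
Adding term by term: 4t^3 + 3t^2 + t - 4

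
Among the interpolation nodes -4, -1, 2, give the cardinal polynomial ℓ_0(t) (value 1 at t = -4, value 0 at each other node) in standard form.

ℓ_0(t) = (1/18)t^2 - (1/18)t - 1/9

ℓ_0(t) = (t + 1)(t - 2) / [(-3)·(-6)]
       = (t^2 - t - 2) / (18)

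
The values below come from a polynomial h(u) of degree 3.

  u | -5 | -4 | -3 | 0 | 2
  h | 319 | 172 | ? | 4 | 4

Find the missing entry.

The 4 known values determine h uniquely (degree ≤ 3).
Evaluate each Lagrange basis at u = -3:
L_0(-3) = (1)·(-3)·(-5)/[(-1)·(-5)·(-7)] = -3/7
L_1(-3) = (2)·(-3)·(-5)/[(1)·(-4)·(-6)] = 5/4
L_2(-3) = (2)·(1)·(-5)/[(5)·(4)·(-2)] = 1/4
L_3(-3) = (2)·(1)·(-3)/[(7)·(6)·(2)] = -1/14
Sum: 319·(-3/7) + 172·(5/4) + 4·(1/4) + 4·(-1/14) = 79

79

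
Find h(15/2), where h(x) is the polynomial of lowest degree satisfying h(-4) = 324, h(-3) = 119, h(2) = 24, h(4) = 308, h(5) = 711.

Evaluate each Lagrange basis at x = 15/2:
L_0(15/2) = (21/2)·(11/2)·(7/2)·(5/2)/[(-1)·(-6)·(-8)·(-9)] = 2695/2304
L_1(15/2) = (23/2)·(11/2)·(7/2)·(5/2)/[(1)·(-5)·(-7)·(-8)] = -253/128
L_2(15/2) = (23/2)·(21/2)·(7/2)·(5/2)/[(6)·(5)·(-2)·(-3)] = 1127/192
L_3(15/2) = (23/2)·(21/2)·(11/2)·(5/2)/[(8)·(7)·(2)·(-1)] = -3795/256
L_4(15/2) = (23/2)·(21/2)·(11/2)·(7/2)/[(9)·(8)·(3)·(1)] = 12397/1152
Sum: 324·(2695/2304) + 119·(-253/128) + 24·(1127/192) + 308·(-3795/256) + 711·(12397/1152) = 53921/16

53921/16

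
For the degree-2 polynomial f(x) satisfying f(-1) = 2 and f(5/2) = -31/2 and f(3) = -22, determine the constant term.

L_0(x) = (x - 5/2)(x - 3) / [14] = (1/14)x^2 - (11/28)x + 15/28
L_1(x) = (x + 1)(x - 3) / [-7/4] = -(4/7)x^2 + (8/7)x + 12/7
L_2(x) = (x + 1)(x - 5/2) / [2] = (1/2)x^2 - (3/4)x - 5/4
f(x) = 2·L_0 + (-31/2)·L_1 + (-22)·L_2
Only the constant term is needed; take it from each L_i and combine:
2·(15/28) + (-31/2)·(12/7) + (-22)·(-5/4) = 2

2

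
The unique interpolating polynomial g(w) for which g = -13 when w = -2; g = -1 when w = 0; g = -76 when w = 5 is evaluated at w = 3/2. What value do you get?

L_0(3/2) = (3/2)·(-7/2)/[(-2)·(-7)] = -3/8
L_1(3/2) = (7/2)·(-7/2)/[(2)·(-5)] = 49/40
L_2(3/2) = (7/2)·(3/2)/[(7)·(5)] = 3/20
Sum: (-13)·(-3/8) + (-1)·(49/40) + (-76)·(3/20) = -31/4

-31/4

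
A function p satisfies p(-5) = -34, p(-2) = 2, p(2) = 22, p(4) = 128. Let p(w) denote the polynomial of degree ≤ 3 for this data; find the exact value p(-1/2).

-29/8

Evaluate each Lagrange basis at w = -1/2:
L_0(-1/2) = (3/2)·(-5/2)·(-9/2)/[(-3)·(-7)·(-9)] = -5/56
L_1(-1/2) = (9/2)·(-5/2)·(-9/2)/[(3)·(-4)·(-6)] = 45/64
L_2(-1/2) = (9/2)·(3/2)·(-9/2)/[(7)·(4)·(-2)] = 243/448
L_3(-1/2) = (9/2)·(3/2)·(-5/2)/[(9)·(6)·(2)] = -5/32
Sum: (-34)·(-5/56) + 2·(45/64) + 22·(243/448) + 128·(-5/32) = -29/8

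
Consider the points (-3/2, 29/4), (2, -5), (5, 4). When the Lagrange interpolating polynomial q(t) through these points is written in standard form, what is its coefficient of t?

Build the Lagrange basis polynomials:
L_0(t) = (t - 2)(t - 5) / [91/4] = (4/91)t^2 - (4/13)t + 40/91
L_1(t) = (t + 3/2)(t - 5) / [-21/2] = -(2/21)t^2 + (1/3)t + 5/7
L_2(t) = (t + 3/2)(t - 2) / [39/2] = (2/39)t^2 - (1/39)t - 2/13
q(t) = (29/4)·L_0 + (-5)·L_1 + 4·L_2
Only the coefficient of t is needed; take it from each L_i and combine:
(29/4)·(-4/13) + (-5)·(1/3) + 4·(-1/39) = -4

-4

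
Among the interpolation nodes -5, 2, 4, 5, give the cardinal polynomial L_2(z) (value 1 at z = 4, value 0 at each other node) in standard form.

L_2(z) = -(1/18)z^3 + (1/9)z^2 + (25/18)z - 25/9

L_2(z) = (z + 5)(z - 2)(z - 5) / [(9)·(2)·(-1)]
       = (z^3 - 2z^2 - 25z + 50) / (-18)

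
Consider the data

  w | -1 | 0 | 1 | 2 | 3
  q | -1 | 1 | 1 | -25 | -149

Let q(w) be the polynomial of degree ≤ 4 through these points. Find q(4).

Using Newton's divided-difference form:
q[-1,0] = (1 - (-1)) / (0 - (-1)) = 2
q[0,1] = (1 - 1) / (1 - 0) = 0
q[1,2] = (-25 - 1) / (2 - 1) = -26
q[2,3] = (-149 - (-25)) / (3 - 2) = -124
q[-1,0,1] = (0 - 2) / (1 - (-1)) = -1
q[0,1,2] = (-26 - 0) / (2 - 0) = -13
q[1,2,3] = (-124 - (-26)) / (3 - 1) = -49
q[-1,0,1,2] = (-13 - (-1)) / (2 - (-1)) = -4
q[0,1,2,3] = (-49 - (-13)) / (3 - 0) = -12
q[-1,0,1,2,3] = (-12 - (-4)) / (3 - (-1)) = -2
q(4) = -1 + 2·(5) + (-1)·(5)·(4) + (-4)·(5)·(4)·(3) + (-2)·(5)·(4)·(3)·(2) = -491

-491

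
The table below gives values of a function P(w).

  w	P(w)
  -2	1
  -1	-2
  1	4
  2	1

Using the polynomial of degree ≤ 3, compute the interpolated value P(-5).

Evaluate each Lagrange basis at w = -5:
L_0(-5) = (-4)·(-6)·(-7)/[(-1)·(-3)·(-4)] = 14
L_1(-5) = (-3)·(-6)·(-7)/[(1)·(-2)·(-3)] = -21
L_2(-5) = (-3)·(-4)·(-7)/[(3)·(2)·(-1)] = 14
L_3(-5) = (-3)·(-4)·(-6)/[(4)·(3)·(1)] = -6
Sum: 1·(14) + (-2)·(-21) + 4·(14) + 1·(-6) = 106

106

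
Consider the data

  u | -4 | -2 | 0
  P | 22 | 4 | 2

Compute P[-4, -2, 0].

2

P[-4,-2] = (4 - 22) / (-2 - (-4)) = -9
P[-2,0] = (2 - 4) / (0 - (-2)) = -1
P[-4,-2,0] = (-1 - (-9)) / (0 - (-4)) = 2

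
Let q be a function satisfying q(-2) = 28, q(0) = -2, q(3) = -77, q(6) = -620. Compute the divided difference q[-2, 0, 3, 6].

-3

q[-2,0] = (-2 - 28) / (0 - (-2)) = -15
q[0,3] = (-77 - (-2)) / (3 - 0) = -25
q[3,6] = (-620 - (-77)) / (6 - 3) = -181
q[-2,0,3] = (-25 - (-15)) / (3 - (-2)) = -2
q[0,3,6] = (-181 - (-25)) / (6 - 0) = -26
q[-2,0,3,6] = (-26 - (-2)) / (6 - (-2)) = -3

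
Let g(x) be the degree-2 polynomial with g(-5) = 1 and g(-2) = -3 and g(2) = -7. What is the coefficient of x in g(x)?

Build the Lagrange basis polynomials:
L_0(x) = (x + 2)(x - 2) / [21] = (1/21)x^2 - 4/21
L_1(x) = (x + 5)(x - 2) / [-12] = -(1/12)x^2 - (1/4)x + 5/6
L_2(x) = (x + 5)(x + 2) / [28] = (1/28)x^2 + (1/4)x + 5/14
g(x) = 1·L_0 + (-3)·L_1 + (-7)·L_2
Only the coefficient of x is needed; take it from each L_i and combine:
1·(0) + (-3)·(-1/4) + (-7)·(1/4) = -1

-1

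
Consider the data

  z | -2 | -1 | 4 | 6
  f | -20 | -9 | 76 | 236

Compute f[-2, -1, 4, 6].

1

f[-2,-1] = (-9 - (-20)) / (-1 - (-2)) = 11
f[-1,4] = (76 - (-9)) / (4 - (-1)) = 17
f[4,6] = (236 - 76) / (6 - 4) = 80
f[-2,-1,4] = (17 - 11) / (4 - (-2)) = 1
f[-1,4,6] = (80 - 17) / (6 - (-1)) = 9
f[-2,-1,4,6] = (9 - 1) / (6 - (-2)) = 1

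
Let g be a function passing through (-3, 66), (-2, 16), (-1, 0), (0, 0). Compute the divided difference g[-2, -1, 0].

g[-2,-1] = (0 - 16) / (-1 - (-2)) = -16
g[-1,0] = (0 - 0) / (0 - (-1)) = 0
g[-2,-1,0] = (0 - (-16)) / (0 - (-2)) = 8

8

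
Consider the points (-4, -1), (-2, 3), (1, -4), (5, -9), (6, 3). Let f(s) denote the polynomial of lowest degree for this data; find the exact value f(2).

-893/105

Evaluate each Lagrange basis at s = 2:
L_0(2) = (4)·(1)·(-3)·(-4)/[(-2)·(-5)·(-9)·(-10)] = 4/75
L_1(2) = (6)·(1)·(-3)·(-4)/[(2)·(-3)·(-7)·(-8)] = -3/14
L_2(2) = (6)·(4)·(-3)·(-4)/[(5)·(3)·(-4)·(-5)] = 24/25
L_3(2) = (6)·(4)·(1)·(-4)/[(9)·(7)·(4)·(-1)] = 8/21
L_4(2) = (6)·(4)·(1)·(-3)/[(10)·(8)·(5)·(1)] = -9/50
Sum: (-1)·(4/75) + 3·(-3/14) + (-4)·(24/25) + (-9)·(8/21) + 3·(-9/50) = -893/105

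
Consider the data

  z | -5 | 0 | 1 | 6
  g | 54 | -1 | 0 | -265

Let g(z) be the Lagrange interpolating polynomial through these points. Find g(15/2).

Evaluate each Lagrange basis at z = 15/2:
L_0(15/2) = (15/2)·(13/2)·(3/2)/[(-5)·(-6)·(-11)] = -39/176
L_1(15/2) = (25/2)·(13/2)·(3/2)/[(5)·(-1)·(-6)] = 65/16
L_2(15/2) = (25/2)·(15/2)·(3/2)/[(6)·(1)·(-5)] = -75/16
L_3(15/2) = (25/2)·(15/2)·(13/2)/[(11)·(6)·(5)] = 325/176
Sum: 54·(-39/176) + (-1)·(65/16) + 0 + (-265)·(325/176) = -4043/8

-4043/8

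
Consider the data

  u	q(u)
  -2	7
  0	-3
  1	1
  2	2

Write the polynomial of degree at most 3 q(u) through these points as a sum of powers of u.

q(u) = -(9/8)u^3 + (15/8)u^2 + (13/4)u - 3

Newton's divided differences:
q[-2,0] = (-3 - 7) / (0 - (-2)) = -5
q[0,1] = (1 - (-3)) / (1 - 0) = 4
q[1,2] = (2 - 1) / (2 - 1) = 1
q[-2,0,1] = (4 - (-5)) / (1 - (-2)) = 3
q[0,1,2] = (1 - 4) / (2 - 0) = -3/2
q[-2,0,1,2] = (-3/2 - 3) / (2 - (-2)) = -9/8
q(u) = 7 + (-5)·(u + 2) + 3·(u + 2)u + (-9/8)·(u + 2)u(u - 1)
Expanding: q(u) = -(9/8)u^3 + (15/8)u^2 + (13/4)u - 3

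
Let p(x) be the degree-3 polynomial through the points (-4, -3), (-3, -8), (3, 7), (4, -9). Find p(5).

-264/7

Evaluate each Lagrange basis at x = 5:
L_0(5) = (8)·(2)·(1)/[(-1)·(-7)·(-8)] = -2/7
L_1(5) = (9)·(2)·(1)/[(1)·(-6)·(-7)] = 3/7
L_2(5) = (9)·(8)·(1)/[(7)·(6)·(-1)] = -12/7
L_3(5) = (9)·(8)·(2)/[(8)·(7)·(1)] = 18/7
Sum: (-3)·(-2/7) + (-8)·(3/7) + 7·(-12/7) + (-9)·(18/7) = -264/7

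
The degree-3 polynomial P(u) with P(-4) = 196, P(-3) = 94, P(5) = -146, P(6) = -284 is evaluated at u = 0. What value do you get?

L_0(0) = (3)·(-5)·(-6)/[(-1)·(-9)·(-10)] = -1
L_1(0) = (4)·(-5)·(-6)/[(1)·(-8)·(-9)] = 5/3
L_2(0) = (4)·(3)·(-6)/[(9)·(8)·(-1)] = 1
L_3(0) = (4)·(3)·(-5)/[(10)·(9)·(1)] = -2/3
Sum: 196·(-1) + 94·(5/3) + (-146)·(1) + (-284)·(-2/3) = 4

4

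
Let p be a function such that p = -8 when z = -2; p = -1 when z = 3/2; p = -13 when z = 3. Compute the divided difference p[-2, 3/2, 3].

-2

p[-2,3/2] = (-1 - (-8)) / (3/2 - (-2)) = 2
p[3/2,3] = (-13 - (-1)) / (3 - 3/2) = -8
p[-2,3/2,3] = (-8 - 2) / (3 - (-2)) = -2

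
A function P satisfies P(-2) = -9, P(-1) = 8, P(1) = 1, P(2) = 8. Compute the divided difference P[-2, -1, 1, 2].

P[-2,-1] = (8 - (-9)) / (-1 - (-2)) = 17
P[-1,1] = (1 - 8) / (1 - (-1)) = -7/2
P[1,2] = (8 - 1) / (2 - 1) = 7
P[-2,-1,1] = (-7/2 - 17) / (1 - (-2)) = -41/6
P[-1,1,2] = (7 - (-7/2)) / (2 - (-1)) = 7/2
P[-2,-1,1,2] = (7/2 - (-41/6)) / (2 - (-2)) = 31/12

31/12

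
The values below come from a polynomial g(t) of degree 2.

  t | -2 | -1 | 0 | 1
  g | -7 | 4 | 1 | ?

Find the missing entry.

-16

The 3 known values determine g uniquely (degree ≤ 2).
Evaluate each Lagrange basis at t = 1:
L_0(1) = (2)·(1)/[(-1)·(-2)] = 1
L_1(1) = (3)·(1)/[(1)·(-1)] = -3
L_2(1) = (3)·(2)/[(2)·(1)] = 3
Sum: (-7)·(1) + 4·(-3) + 1·(3) = -16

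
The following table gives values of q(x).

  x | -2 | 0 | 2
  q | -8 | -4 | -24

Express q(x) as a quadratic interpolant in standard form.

q(x) = -3x^2 - 4x - 4

Newton's divided differences:
q[-2,0] = (-4 - (-8)) / (0 - (-2)) = 2
q[0,2] = (-24 - (-4)) / (2 - 0) = -10
q[-2,0,2] = (-10 - 2) / (2 - (-2)) = -3
q(x) = -8 + 2·(x + 2) + (-3)·(x + 2)x
Expanding: q(x) = -3x^2 - 4x - 4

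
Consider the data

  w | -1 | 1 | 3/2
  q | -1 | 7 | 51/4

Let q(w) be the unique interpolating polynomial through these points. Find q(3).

39

Using Newton's divided-difference form:
q[-1,1] = (7 - (-1)) / (1 - (-1)) = 4
q[1,3/2] = (51/4 - 7) / (3/2 - 1) = 23/2
q[-1,1,3/2] = (23/2 - 4) / (3/2 - (-1)) = 3
q(3) = -1 + 4·(4) + 3·(4)·(2) = 39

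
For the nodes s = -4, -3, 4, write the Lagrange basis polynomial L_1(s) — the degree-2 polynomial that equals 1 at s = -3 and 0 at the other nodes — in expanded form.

L_1(s) = (s + 4)(s - 4) / [(1)·(-7)]
       = (s^2 - 16) / (-7)

L_1(s) = -(1/7)s^2 + 16/7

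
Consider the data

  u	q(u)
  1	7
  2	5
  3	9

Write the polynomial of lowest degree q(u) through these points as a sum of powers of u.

q(u) = 3u^2 - 11u + 15

Newton's divided differences:
q[1,2] = (5 - 7) / (2 - 1) = -2
q[2,3] = (9 - 5) / (3 - 2) = 4
q[1,2,3] = (4 - (-2)) / (3 - 1) = 3
q(u) = 7 + (-2)·(u - 1) + 3·(u - 1)(u - 2)
Expanding: q(u) = 3u^2 - 11u + 15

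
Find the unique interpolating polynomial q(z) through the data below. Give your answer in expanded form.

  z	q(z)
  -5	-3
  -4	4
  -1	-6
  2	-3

q(z) = (17/36)z^3 + (77/36)z^2 - (23/9)z - 92/9

Build the Lagrange basis polynomials:
L_0(z) = (z + 4)(z + 1)(z - 2) / [-28] = -(1/28)z^3 - (3/28)z^2 + (3/14)z + 2/7
L_1(z) = (z + 5)(z + 1)(z - 2) / [18] = (1/18)z^3 + (2/9)z^2 - (7/18)z - 5/9
L_2(z) = (z + 5)(z + 4)(z - 2) / [-36] = -(1/36)z^3 - (7/36)z^2 - (1/18)z + 10/9
L_3(z) = (z + 5)(z + 4)(z + 1) / [126] = (1/126)z^3 + (5/63)z^2 + (29/126)z + 10/63
q(z) = (-3)·L_0 + 4·L_1 + (-6)·L_2 + (-3)·L_3
  (-3)·L_0(z) = (3/28)z^3 + (9/28)z^2 - (9/14)z - 6/7
  4·L_1(z) = (2/9)z^3 + (8/9)z^2 - (14/9)z - 20/9
  (-6)·L_2(z) = (1/6)z^3 + (7/6)z^2 + (1/3)z - 20/3
  (-3)·L_3(z) = -(1/42)z^3 - (5/21)z^2 - (29/42)z - 10/21
Adding term by term: (17/36)z^3 + (77/36)z^2 - (23/9)z - 92/9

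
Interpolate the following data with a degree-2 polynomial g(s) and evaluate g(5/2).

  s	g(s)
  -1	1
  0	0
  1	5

Evaluate each Lagrange basis at s = 5/2:
L_0(5/2) = (5/2)·(3/2)/[(-1)·(-2)] = 15/8
L_1(5/2) = (7/2)·(3/2)/[(1)·(-1)] = -21/4
L_2(5/2) = (7/2)·(5/2)/[(2)·(1)] = 35/8
Sum: 1·(15/8) + 0 + 5·(35/8) = 95/4

95/4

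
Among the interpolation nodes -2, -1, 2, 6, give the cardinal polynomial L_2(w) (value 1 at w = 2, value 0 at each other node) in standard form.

L_2(w) = -(1/48)w^3 + (1/16)w^2 + (1/3)w + 1/4

L_2(w) = (w + 2)(w + 1)(w - 6) / [(4)·(3)·(-4)]
       = (w^3 - 3w^2 - 16w - 12) / (-48)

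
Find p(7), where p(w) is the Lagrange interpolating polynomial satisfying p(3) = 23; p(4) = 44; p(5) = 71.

143

Evaluate each Lagrange basis at w = 7:
L_0(7) = (3)·(2)/[(-1)·(-2)] = 3
L_1(7) = (4)·(2)/[(1)·(-1)] = -8
L_2(7) = (4)·(3)/[(2)·(1)] = 6
Sum: 23·(3) + 44·(-8) + 71·(6) = 143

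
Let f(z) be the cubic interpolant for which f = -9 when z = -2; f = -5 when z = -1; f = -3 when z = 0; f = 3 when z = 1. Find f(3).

L_0(3) = (4)·(3)·(2)/[(-1)·(-2)·(-3)] = -4
L_1(3) = (5)·(3)·(2)/[(1)·(-1)·(-2)] = 15
L_2(3) = (5)·(4)·(2)/[(2)·(1)·(-1)] = -20
L_3(3) = (5)·(4)·(3)/[(3)·(2)·(1)] = 10
Sum: (-9)·(-4) + (-5)·(15) + (-3)·(-20) + 3·(10) = 51

51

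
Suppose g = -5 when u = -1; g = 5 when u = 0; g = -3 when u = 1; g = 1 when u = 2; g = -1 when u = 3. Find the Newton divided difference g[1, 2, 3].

g[1,2] = (1 - (-3)) / (2 - 1) = 4
g[2,3] = (-1 - 1) / (3 - 2) = -2
g[1,2,3] = (-2 - 4) / (3 - 1) = -3

-3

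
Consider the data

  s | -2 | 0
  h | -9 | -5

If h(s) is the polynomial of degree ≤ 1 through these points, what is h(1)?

Evaluate each Lagrange basis at s = 1:
L_0(1) = (1)/[(-2)] = -1/2
L_1(1) = (3)/[(2)] = 3/2
Sum: (-9)·(-1/2) + (-5)·(3/2) = -3

-3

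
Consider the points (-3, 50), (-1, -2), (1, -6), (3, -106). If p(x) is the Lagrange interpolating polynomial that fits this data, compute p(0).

-1

L_0(0) = (1)·(-1)·(-3)/[(-2)·(-4)·(-6)] = -1/16
L_1(0) = (3)·(-1)·(-3)/[(2)·(-2)·(-4)] = 9/16
L_2(0) = (3)·(1)·(-3)/[(4)·(2)·(-2)] = 9/16
L_3(0) = (3)·(1)·(-1)/[(6)·(4)·(2)] = -1/16
Sum: 50·(-1/16) + (-2)·(9/16) + (-6)·(9/16) + (-106)·(-1/16) = -1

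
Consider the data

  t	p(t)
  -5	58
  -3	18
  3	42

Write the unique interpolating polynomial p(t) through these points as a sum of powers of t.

L_0(t) = (t + 3)(t - 3) / [16] = (1/16)t^2 - 9/16
L_1(t) = (t + 5)(t - 3) / [-12] = -(1/12)t^2 - (1/6)t + 5/4
L_2(t) = (t + 5)(t + 3) / [48] = (1/48)t^2 + (1/6)t + 5/16
p(t) = 58·L_0 + 18·L_1 + 42·L_2
  58·L_0(t) = (29/8)t^2 - 261/8
  18·L_1(t) = -(3/2)t^2 - 3t + 45/2
  42·L_2(t) = (7/8)t^2 + 7t + 105/8
Adding term by term: 3t^2 + 4t + 3

p(t) = 3t^2 + 4t + 3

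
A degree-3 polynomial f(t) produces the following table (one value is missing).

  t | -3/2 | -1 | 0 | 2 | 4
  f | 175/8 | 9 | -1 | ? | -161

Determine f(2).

-21

The 4 known values determine f uniquely (degree ≤ 3).
L_0(2) = (3)·(2)·(-2)/[(-1/2)·(-3/2)·(-11/2)] = 32/11
L_1(2) = (7/2)·(2)·(-2)/[(1/2)·(-1)·(-5)] = -28/5
L_2(2) = (7/2)·(3)·(-2)/[(3/2)·(1)·(-4)] = 7/2
L_3(2) = (7/2)·(3)·(2)/[(11/2)·(5)·(4)] = 21/110
Sum: 175/8·(32/11) + 9·(-28/5) + (-1)·(7/2) + (-161)·(21/110) = -21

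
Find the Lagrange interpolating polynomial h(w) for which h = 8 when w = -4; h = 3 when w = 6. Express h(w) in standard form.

h(w) = -(1/2)w + 6

Build the Lagrange basis polynomials:
L_0(w) = (w - 6) / [-10] = -(1/10)w + 3/5
L_1(w) = (w + 4) / [10] = (1/10)w + 2/5
h(w) = 8·L_0 + 3·L_1
  8·L_0(w) = -(4/5)w + 24/5
  3·L_1(w) = (3/10)w + 6/5
Adding term by term: -(1/2)w + 6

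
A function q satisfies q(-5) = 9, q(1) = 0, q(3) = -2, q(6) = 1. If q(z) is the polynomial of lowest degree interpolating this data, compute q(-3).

767/110

Evaluate each Lagrange basis at z = -3:
L_0(-3) = (-4)·(-6)·(-9)/[(-6)·(-8)·(-11)] = 9/22
L_1(-3) = (2)·(-6)·(-9)/[(6)·(-2)·(-5)] = 9/5
L_2(-3) = (2)·(-4)·(-9)/[(8)·(2)·(-3)] = -3/2
L_3(-3) = (2)·(-4)·(-6)/[(11)·(5)·(3)] = 16/55
Sum: 9·(9/22) + 0 + (-2)·(-3/2) + 1·(16/55) = 767/110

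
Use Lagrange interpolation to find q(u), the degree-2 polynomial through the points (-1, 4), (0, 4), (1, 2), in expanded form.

L_0(u) = u(u - 1) / [2] = (1/2)u^2 - (1/2)u
L_1(u) = (u + 1)(u - 1) / [-1] = -u^2 + 1
L_2(u) = (u + 1)u / [2] = (1/2)u^2 + (1/2)u
q(u) = 4·L_0 + 4·L_1 + 2·L_2
  4·L_0(u) = 2u^2 - 2u
  4·L_1(u) = -4u^2 + 4
  2·L_2(u) = u^2 + u
Adding term by term: -u^2 - u + 4

q(u) = -u^2 - u + 4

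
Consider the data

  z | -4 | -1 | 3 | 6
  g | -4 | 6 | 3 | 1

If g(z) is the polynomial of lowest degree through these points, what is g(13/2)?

L_0(13/2) = (15/2)·(7/2)·(1/2)/[(-3)·(-7)·(-10)] = -1/16
L_1(13/2) = (21/2)·(7/2)·(1/2)/[(3)·(-4)·(-7)] = 7/32
L_2(13/2) = (21/2)·(15/2)·(1/2)/[(7)·(4)·(-3)] = -15/32
L_3(13/2) = (21/2)·(15/2)·(7/2)/[(10)·(7)·(3)] = 21/16
Sum: (-4)·(-1/16) + 6·(7/32) + 3·(-15/32) + 1·(21/16) = 47/32

47/32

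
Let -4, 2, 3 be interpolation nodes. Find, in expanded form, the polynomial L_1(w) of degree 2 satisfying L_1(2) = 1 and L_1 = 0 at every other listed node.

L_1(w) = -(1/6)w^2 - (1/6)w + 2

L_1(w) = (w + 4)(w - 3) / [(6)·(-1)]
       = (w^2 + w - 12) / (-6)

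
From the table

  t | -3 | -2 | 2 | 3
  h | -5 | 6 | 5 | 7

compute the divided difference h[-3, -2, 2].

h[-3,-2] = (6 - (-5)) / (-2 - (-3)) = 11
h[-2,2] = (5 - 6) / (2 - (-2)) = -1/4
h[-3,-2,2] = (-1/4 - 11) / (2 - (-3)) = -9/4

-9/4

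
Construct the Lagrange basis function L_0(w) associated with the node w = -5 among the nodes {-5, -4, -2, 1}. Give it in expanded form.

L_0(w) = -(1/18)w^3 - (5/18)w^2 - (1/9)w + 4/9

L_0(w) = (w + 4)(w + 2)(w - 1) / [(-1)·(-3)·(-6)]
       = (w^3 + 5w^2 + 2w - 8) / (-18)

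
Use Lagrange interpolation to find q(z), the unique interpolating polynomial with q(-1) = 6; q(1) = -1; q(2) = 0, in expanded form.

Build the Lagrange basis polynomials:
L_0(z) = (z - 1)(z - 2) / [6] = (1/6)z^2 - (1/2)z + 1/3
L_1(z) = (z + 1)(z - 2) / [-2] = -(1/2)z^2 + (1/2)z + 1
L_2(z) = (z + 1)(z - 1) / [3] = (1/3)z^2 - 1/3
q(z) = 6·L_0 + (-1)·L_1 + 0·L_2
  6·L_0(z) = z^2 - 3z + 2
  (-1)·L_1(z) = (1/2)z^2 - (1/2)z - 1
  0·L_2(z) = 0
Adding term by term: (3/2)z^2 - (7/2)z + 1

q(z) = (3/2)z^2 - (7/2)z + 1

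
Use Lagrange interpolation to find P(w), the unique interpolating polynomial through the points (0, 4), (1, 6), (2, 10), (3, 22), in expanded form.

P(w) = w^3 - 2w^2 + 3w + 4

Build the Lagrange basis polynomials:
L_0(w) = (w - 1)(w - 2)(w - 3) / [-6] = -(1/6)w^3 + w^2 - (11/6)w + 1
L_1(w) = w(w - 2)(w - 3) / [2] = (1/2)w^3 - (5/2)w^2 + 3w
L_2(w) = w(w - 1)(w - 3) / [-2] = -(1/2)w^3 + 2w^2 - (3/2)w
L_3(w) = w(w - 1)(w - 2) / [6] = (1/6)w^3 - (1/2)w^2 + (1/3)w
P(w) = 4·L_0 + 6·L_1 + 10·L_2 + 22·L_3
  4·L_0(w) = -(2/3)w^3 + 4w^2 - (22/3)w + 4
  6·L_1(w) = 3w^3 - 15w^2 + 18w
  10·L_2(w) = -5w^3 + 20w^2 - 15w
  22·L_3(w) = (11/3)w^3 - 11w^2 + (22/3)w
Adding term by term: w^3 - 2w^2 + 3w + 4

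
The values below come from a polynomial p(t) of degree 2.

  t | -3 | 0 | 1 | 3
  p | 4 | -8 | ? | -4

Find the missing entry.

-76/9

The 3 known values determine p uniquely (degree ≤ 2).
L_0(1) = (1)·(-2)/[(-3)·(-6)] = -1/9
L_1(1) = (4)·(-2)/[(3)·(-3)] = 8/9
L_2(1) = (4)·(1)/[(6)·(3)] = 2/9
Sum: 4·(-1/9) + (-8)·(8/9) + (-4)·(2/9) = -76/9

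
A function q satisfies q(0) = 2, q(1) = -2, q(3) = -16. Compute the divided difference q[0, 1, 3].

-1

q[0,1] = (-2 - 2) / (1 - 0) = -4
q[1,3] = (-16 - (-2)) / (3 - 1) = -7
q[0,1,3] = (-7 - (-4)) / (3 - 0) = -1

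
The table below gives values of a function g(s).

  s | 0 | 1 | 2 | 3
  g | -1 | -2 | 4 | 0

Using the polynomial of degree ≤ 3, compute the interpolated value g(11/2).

-2645/16

L_0(11/2) = (9/2)·(7/2)·(5/2)/[(-1)·(-2)·(-3)] = -105/16
L_1(11/2) = (11/2)·(7/2)·(5/2)/[(1)·(-1)·(-2)] = 385/16
L_2(11/2) = (11/2)·(9/2)·(5/2)/[(2)·(1)·(-1)] = -495/16
L_3(11/2) = (11/2)·(9/2)·(7/2)/[(3)·(2)·(1)] = 231/16
Sum: (-1)·(-105/16) + (-2)·(385/16) + 4·(-495/16) + 0 = -2645/16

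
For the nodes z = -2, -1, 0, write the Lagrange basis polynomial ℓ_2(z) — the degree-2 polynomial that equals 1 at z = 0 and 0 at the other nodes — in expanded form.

ℓ_2(z) = (1/2)z^2 + (3/2)z + 1

ℓ_2(z) = (z + 2)(z + 1) / [(2)·(1)]
       = (z^2 + 3z + 2) / (2)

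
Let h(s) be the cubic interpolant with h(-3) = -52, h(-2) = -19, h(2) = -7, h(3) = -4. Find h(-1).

L_0(-1) = (1)·(-3)·(-4)/[(-1)·(-5)·(-6)] = -2/5
L_1(-1) = (2)·(-3)·(-4)/[(1)·(-4)·(-5)] = 6/5
L_2(-1) = (2)·(1)·(-4)/[(5)·(4)·(-1)] = 2/5
L_3(-1) = (2)·(1)·(-3)/[(6)·(5)·(1)] = -1/5
Sum: (-52)·(-2/5) + (-19)·(6/5) + (-7)·(2/5) + (-4)·(-1/5) = -4

-4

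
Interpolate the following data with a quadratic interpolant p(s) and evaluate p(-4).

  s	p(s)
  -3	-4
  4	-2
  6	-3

L_0(-4) = (-8)·(-10)/[(-7)·(-9)] = 80/63
L_1(-4) = (-1)·(-10)/[(7)·(-2)] = -5/7
L_2(-4) = (-1)·(-8)/[(9)·(2)] = 4/9
Sum: (-4)·(80/63) + (-2)·(-5/7) + (-3)·(4/9) = -314/63

-314/63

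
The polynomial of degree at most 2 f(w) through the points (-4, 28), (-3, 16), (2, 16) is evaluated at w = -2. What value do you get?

8

Evaluate each Lagrange basis at w = -2:
L_0(-2) = (1)·(-4)/[(-1)·(-6)] = -2/3
L_1(-2) = (2)·(-4)/[(1)·(-5)] = 8/5
L_2(-2) = (2)·(1)/[(6)·(5)] = 1/15
Sum: 28·(-2/3) + 16·(8/5) + 16·(1/15) = 8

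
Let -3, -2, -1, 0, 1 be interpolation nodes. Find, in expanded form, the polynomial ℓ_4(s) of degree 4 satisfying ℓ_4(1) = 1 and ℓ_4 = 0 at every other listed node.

ℓ_4(s) = (1/24)s^4 + (1/4)s^3 + (11/24)s^2 + (1/4)s

ℓ_4(s) = (s + 3)(s + 2)(s + 1)s / [(4)·(3)·(2)·(1)]
       = (s^4 + 6s^3 + 11s^2 + 6s) / (24)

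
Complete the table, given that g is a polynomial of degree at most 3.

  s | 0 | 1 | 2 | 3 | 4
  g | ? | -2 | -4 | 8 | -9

57

The 4 known values determine g uniquely (degree ≤ 3).
Evaluate each Lagrange basis at s = 0:
L_0(0) = (-2)·(-3)·(-4)/[(-1)·(-2)·(-3)] = 4
L_1(0) = (-1)·(-3)·(-4)/[(1)·(-1)·(-2)] = -6
L_2(0) = (-1)·(-2)·(-4)/[(2)·(1)·(-1)] = 4
L_3(0) = (-1)·(-2)·(-3)/[(3)·(2)·(1)] = -1
Sum: (-2)·(4) + (-4)·(-6) + 8·(4) + (-9)·(-1) = 57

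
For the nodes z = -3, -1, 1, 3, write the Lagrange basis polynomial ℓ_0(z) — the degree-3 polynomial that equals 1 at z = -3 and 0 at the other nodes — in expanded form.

ℓ_0(z) = (z + 1)(z - 1)(z - 3) / [(-2)·(-4)·(-6)]
       = (z^3 - 3z^2 - z + 3) / (-48)

ℓ_0(z) = -(1/48)z^3 + (1/16)z^2 + (1/48)z - 1/16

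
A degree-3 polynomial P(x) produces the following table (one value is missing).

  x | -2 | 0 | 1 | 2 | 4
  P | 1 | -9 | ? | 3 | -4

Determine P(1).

The 4 known values determine P uniquely (degree ≤ 3).
Evaluate each Lagrange basis at x = 1:
L_0(1) = (1)·(-1)·(-3)/[(-2)·(-4)·(-6)] = -1/16
L_1(1) = (3)·(-1)·(-3)/[(2)·(-2)·(-4)] = 9/16
L_2(1) = (3)·(1)·(-3)/[(4)·(2)·(-2)] = 9/16
L_3(1) = (3)·(1)·(-1)/[(6)·(4)·(2)] = -1/16
Sum: 1·(-1/16) + (-9)·(9/16) + 3·(9/16) + (-4)·(-1/16) = -51/16

-51/16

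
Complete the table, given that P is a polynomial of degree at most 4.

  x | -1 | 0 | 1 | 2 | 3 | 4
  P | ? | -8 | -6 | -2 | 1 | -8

-13

The 5 known values determine P uniquely (degree ≤ 4).
L_0(-1) = (-2)·(-3)·(-4)·(-5)/[(-1)·(-2)·(-3)·(-4)] = 5
L_1(-1) = (-1)·(-3)·(-4)·(-5)/[(1)·(-1)·(-2)·(-3)] = -10
L_2(-1) = (-1)·(-2)·(-4)·(-5)/[(2)·(1)·(-1)·(-2)] = 10
L_3(-1) = (-1)·(-2)·(-3)·(-5)/[(3)·(2)·(1)·(-1)] = -5
L_4(-1) = (-1)·(-2)·(-3)·(-4)/[(4)·(3)·(2)·(1)] = 1
Sum: (-8)·(5) + (-6)·(-10) + (-2)·(10) + 1·(-5) + (-8)·(1) = -13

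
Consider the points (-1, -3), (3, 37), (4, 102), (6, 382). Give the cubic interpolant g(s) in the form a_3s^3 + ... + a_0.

g(s) = 2s^3 - s^2 - 2s - 2

Newton's divided differences:
g[-1,3] = (37 - (-3)) / (3 - (-1)) = 10
g[3,4] = (102 - 37) / (4 - 3) = 65
g[4,6] = (382 - 102) / (6 - 4) = 140
g[-1,3,4] = (65 - 10) / (4 - (-1)) = 11
g[3,4,6] = (140 - 65) / (6 - 3) = 25
g[-1,3,4,6] = (25 - 11) / (6 - (-1)) = 2
g(s) = -3 + 10·(s + 1) + 11·(s + 1)(s - 3) + 2·(s + 1)(s - 3)(s - 4)
Expanding: g(s) = 2s^3 - s^2 - 2s - 2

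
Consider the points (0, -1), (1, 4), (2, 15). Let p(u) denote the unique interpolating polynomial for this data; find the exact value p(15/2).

Using Newton's divided-difference form:
p[0,1] = (4 - (-1)) / (1 - 0) = 5
p[1,2] = (15 - 4) / (2 - 1) = 11
p[0,1,2] = (11 - 5) / (2 - 0) = 3
p(15/2) = -1 + 5·(15/2) + 3·(15/2)·(13/2) = 731/4

731/4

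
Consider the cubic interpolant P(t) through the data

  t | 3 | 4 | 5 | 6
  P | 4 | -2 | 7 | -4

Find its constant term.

462

L_0(t) = (t - 4)(t - 5)(t - 6) / [-6] = -(1/6)t^3 + (5/2)t^2 - (37/3)t + 20
L_1(t) = (t - 3)(t - 5)(t - 6) / [2] = (1/2)t^3 - 7t^2 + (63/2)t - 45
L_2(t) = (t - 3)(t - 4)(t - 6) / [-2] = -(1/2)t^3 + (13/2)t^2 - 27t + 36
L_3(t) = (t - 3)(t - 4)(t - 5) / [6] = (1/6)t^3 - 2t^2 + (47/6)t - 10
P(t) = 4·L_0 + (-2)·L_1 + 7·L_2 + (-4)·L_3
Only the constant term is needed; take it from each L_i and combine:
4·(20) + (-2)·(-45) + 7·(36) + (-4)·(-10) = 462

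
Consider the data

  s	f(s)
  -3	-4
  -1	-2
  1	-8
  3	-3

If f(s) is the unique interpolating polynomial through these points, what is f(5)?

32

L_0(5) = (6)·(4)·(2)/[(-2)·(-4)·(-6)] = -1
L_1(5) = (8)·(4)·(2)/[(2)·(-2)·(-4)] = 4
L_2(5) = (8)·(6)·(2)/[(4)·(2)·(-2)] = -6
L_3(5) = (8)·(6)·(4)/[(6)·(4)·(2)] = 4
Sum: (-4)·(-1) + (-2)·(4) + (-8)·(-6) + (-3)·(4) = 32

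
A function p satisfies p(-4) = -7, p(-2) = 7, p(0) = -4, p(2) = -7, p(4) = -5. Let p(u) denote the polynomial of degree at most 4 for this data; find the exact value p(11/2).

L_0(11/2) = (15/2)·(11/2)·(7/2)·(3/2)/[(-2)·(-4)·(-6)·(-8)] = 1155/2048
L_1(11/2) = (19/2)·(11/2)·(7/2)·(3/2)/[(2)·(-2)·(-4)·(-6)] = -1463/512
L_2(11/2) = (19/2)·(15/2)·(7/2)·(3/2)/[(4)·(2)·(-2)·(-4)] = 5985/1024
L_3(11/2) = (19/2)·(15/2)·(11/2)·(3/2)/[(6)·(4)·(2)·(-2)] = -3135/512
L_4(11/2) = (19/2)·(15/2)·(11/2)·(7/2)/[(8)·(6)·(4)·(2)] = 7315/2048
Sum: (-7)·(1155/2048) + 7·(-1463/512) + (-4)·(5985/1024) + (-7)·(-3135/512) + (-5)·(7315/2048) = -11431/512

-11431/512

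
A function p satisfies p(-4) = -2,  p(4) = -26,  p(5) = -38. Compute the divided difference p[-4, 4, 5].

p[-4,4] = (-26 - (-2)) / (4 - (-4)) = -3
p[4,5] = (-38 - (-26)) / (5 - 4) = -12
p[-4,4,5] = (-12 - (-3)) / (5 - (-4)) = -1

-1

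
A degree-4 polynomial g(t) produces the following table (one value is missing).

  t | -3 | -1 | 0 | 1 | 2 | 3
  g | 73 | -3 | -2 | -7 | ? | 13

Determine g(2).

-12

The 5 known values determine g uniquely (degree ≤ 4).
Evaluate each Lagrange basis at t = 2:
L_0(2) = (3)·(2)·(1)·(-1)/[(-2)·(-3)·(-4)·(-6)] = -1/24
L_1(2) = (5)·(2)·(1)·(-1)/[(2)·(-1)·(-2)·(-4)] = 5/8
L_2(2) = (5)·(3)·(1)·(-1)/[(3)·(1)·(-1)·(-3)] = -5/3
L_3(2) = (5)·(3)·(2)·(-1)/[(4)·(2)·(1)·(-2)] = 15/8
L_4(2) = (5)·(3)·(2)·(1)/[(6)·(4)·(3)·(2)] = 5/24
Sum: 73·(-1/24) + (-3)·(5/8) + (-2)·(-5/3) + (-7)·(15/8) + 13·(5/24) = -12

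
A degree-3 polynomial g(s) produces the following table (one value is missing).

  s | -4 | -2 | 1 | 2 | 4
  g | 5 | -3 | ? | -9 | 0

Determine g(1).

The 4 known values determine g uniquely (degree ≤ 3).
L_0(1) = (3)·(-1)·(-3)/[(-2)·(-6)·(-8)] = -3/32
L_1(1) = (5)·(-1)·(-3)/[(2)·(-4)·(-6)] = 5/16
L_2(1) = (5)·(3)·(-3)/[(6)·(4)·(-2)] = 15/16
L_3(1) = (5)·(3)·(-1)/[(8)·(6)·(2)] = -5/32
Sum: 5·(-3/32) + (-3)·(5/16) + (-9)·(15/16) + 0 = -315/32

-315/32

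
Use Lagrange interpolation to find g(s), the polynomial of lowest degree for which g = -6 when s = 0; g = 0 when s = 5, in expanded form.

g(s) = (6/5)s - 6

Build the Lagrange basis polynomials:
L_0(s) = (s - 5) / [-5] = -(1/5)s + 1
L_1(s) = s / [5] = (1/5)s
g(s) = (-6)·L_0 + 0·L_1
  (-6)·L_0(s) = (6/5)s - 6
  0·L_1(s) = 0
Adding term by term: (6/5)s - 6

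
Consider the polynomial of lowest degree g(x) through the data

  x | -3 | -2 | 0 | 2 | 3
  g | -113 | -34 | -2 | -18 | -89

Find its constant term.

-2

L_0(x) = (x + 2)x(x - 2)(x - 3) / [90] = (1/90)x^4 - (1/30)x^3 - (2/45)x^2 + (2/15)x
L_1(x) = (x + 3)x(x - 2)(x - 3) / [-40] = -(1/40)x^4 + (1/20)x^3 + (9/40)x^2 - (9/20)x
L_2(x) = (x + 3)(x + 2)(x - 2)(x - 3) / [36] = (1/36)x^4 - (13/36)x^2 + 1
L_3(x) = (x + 3)(x + 2)x(x - 3) / [-40] = -(1/40)x^4 - (1/20)x^3 + (9/40)x^2 + (9/20)x
L_4(x) = (x + 3)(x + 2)x(x - 2) / [90] = (1/90)x^4 + (1/30)x^3 - (2/45)x^2 - (2/15)x
g(x) = (-113)·L_0 + (-34)·L_1 + (-2)·L_2 + (-18)·L_3 + (-89)·L_4
Only the constant term is needed; take it from each L_i and combine:
(-113)·(0) + (-34)·(0) + (-2)·(1) + (-18)·(0) + (-89)·(0) = -2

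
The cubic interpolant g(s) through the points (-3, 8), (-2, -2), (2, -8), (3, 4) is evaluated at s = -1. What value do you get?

-48/5

Evaluate each Lagrange basis at s = -1:
L_0(-1) = (1)·(-3)·(-4)/[(-1)·(-5)·(-6)] = -2/5
L_1(-1) = (2)·(-3)·(-4)/[(1)·(-4)·(-5)] = 6/5
L_2(-1) = (2)·(1)·(-4)/[(5)·(4)·(-1)] = 2/5
L_3(-1) = (2)·(1)·(-3)/[(6)·(5)·(1)] = -1/5
Sum: 8·(-2/5) + (-2)·(6/5) + (-8)·(2/5) + 4·(-1/5) = -48/5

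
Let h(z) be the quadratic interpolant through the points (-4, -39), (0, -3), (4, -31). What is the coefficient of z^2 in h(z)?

L_0(z) = z(z - 4) / [32] = (1/32)z^2 - (1/8)z
L_1(z) = (z + 4)(z - 4) / [-16] = -(1/16)z^2 + 1
L_2(z) = (z + 4)z / [32] = (1/32)z^2 + (1/8)z
h(z) = (-39)·L_0 + (-3)·L_1 + (-31)·L_2
Only the coefficient of z^2 is needed; take it from each L_i and combine:
(-39)·(1/32) + (-3)·(-1/16) + (-31)·(1/32) = -2

-2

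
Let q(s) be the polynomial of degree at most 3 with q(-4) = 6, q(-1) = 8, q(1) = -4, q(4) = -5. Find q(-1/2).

Using Newton's divided-difference form:
q[-4,-1] = (8 - 6) / (-1 - (-4)) = 2/3
q[-1,1] = (-4 - 8) / (1 - (-1)) = -6
q[1,4] = (-5 - (-4)) / (4 - 1) = -1/3
q[-4,-1,1] = (-6 - 2/3) / (1 - (-4)) = -4/3
q[-1,1,4] = (-1/3 - (-6)) / (4 - (-1)) = 17/15
q[-4,-1,1,4] = (17/15 - (-4/3)) / (4 - (-4)) = 37/120
q(-1/2) = 6 + (2/3)·(7/2) + (-4/3)·(7/2)·(1/2) + (37/120)·(7/2)·(1/2)·(-3/2) = 1661/320

1661/320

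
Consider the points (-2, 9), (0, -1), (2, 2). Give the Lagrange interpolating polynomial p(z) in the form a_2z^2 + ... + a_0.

p(z) = (13/8)z^2 - (7/4)z - 1

L_0(z) = z(z - 2) / [8] = (1/8)z^2 - (1/4)z
L_1(z) = (z + 2)(z - 2) / [-4] = -(1/4)z^2 + 1
L_2(z) = (z + 2)z / [8] = (1/8)z^2 + (1/4)z
p(z) = 9·L_0 + (-1)·L_1 + 2·L_2
  9·L_0(z) = (9/8)z^2 - (9/4)z
  (-1)·L_1(z) = (1/4)z^2 - 1
  2·L_2(z) = (1/4)z^2 + (1/2)z
Adding term by term: (13/8)z^2 - (7/4)z - 1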